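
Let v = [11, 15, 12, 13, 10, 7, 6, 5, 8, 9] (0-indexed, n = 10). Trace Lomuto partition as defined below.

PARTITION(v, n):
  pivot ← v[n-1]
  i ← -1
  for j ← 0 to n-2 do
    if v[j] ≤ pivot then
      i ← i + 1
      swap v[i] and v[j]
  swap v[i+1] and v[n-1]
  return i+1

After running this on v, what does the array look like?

pivot=9, i=-1
j=0: 11>9, skip
j=1: 15>9, skip
j=2: 12>9, skip
j=3: 13>9, skip
j=4: 10>9, skip
j=5: 7≤9, i=0, swap(0,5) ⇒ [7, 15, 12, 13, 10, 11, 6, 5, 8, 9]
j=6: 6≤9, i=1, swap(1,6) ⇒ [7, 6, 12, 13, 10, 11, 15, 5, 8, 9]
j=7: 5≤9, i=2, swap(2,7) ⇒ [7, 6, 5, 13, 10, 11, 15, 12, 8, 9]
j=8: 8≤9, i=3, swap(3,8) ⇒ [7, 6, 5, 8, 10, 11, 15, 12, 13, 9]
swap(4,9) ⇒ [7, 6, 5, 8, 9, 11, 15, 12, 13, 10]; return 4

[7, 6, 5, 8, 9, 11, 15, 12, 13, 10]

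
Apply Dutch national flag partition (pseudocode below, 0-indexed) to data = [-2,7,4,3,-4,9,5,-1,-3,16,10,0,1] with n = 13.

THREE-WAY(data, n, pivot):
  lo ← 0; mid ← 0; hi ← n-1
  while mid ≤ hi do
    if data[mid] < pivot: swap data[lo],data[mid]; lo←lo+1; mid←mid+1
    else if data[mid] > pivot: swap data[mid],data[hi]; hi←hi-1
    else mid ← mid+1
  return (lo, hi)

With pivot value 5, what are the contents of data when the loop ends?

pivot = 5; lo=0, mid=0, hi=12
data[mid]=-2<5: swap data[0],data[0]; lo=1,mid=1 → [-2,7,4,3,-4,9,5,-1,-3,16,10,0,1]
data[mid]=7>5: swap data[1],data[12]; hi=11 → [-2,1,4,3,-4,9,5,-1,-3,16,10,0,7]
data[mid]=1<5: swap data[1],data[1]; lo=2,mid=2 → [-2,1,4,3,-4,9,5,-1,-3,16,10,0,7]
data[mid]=4<5: swap data[2],data[2]; lo=3,mid=3 → [-2,1,4,3,-4,9,5,-1,-3,16,10,0,7]
data[mid]=3<5: swap data[3],data[3]; lo=4,mid=4 → [-2,1,4,3,-4,9,5,-1,-3,16,10,0,7]
data[mid]=-4<5: swap data[4],data[4]; lo=5,mid=5 → [-2,1,4,3,-4,9,5,-1,-3,16,10,0,7]
data[mid]=9>5: swap data[5],data[11]; hi=10 → [-2,1,4,3,-4,0,5,-1,-3,16,10,9,7]
data[mid]=0<5: swap data[5],data[5]; lo=6,mid=6 → [-2,1,4,3,-4,0,5,-1,-3,16,10,9,7]
data[mid]=5=5: mid=7
data[mid]=-1<5: swap data[6],data[7]; lo=7,mid=8 → [-2,1,4,3,-4,0,-1,5,-3,16,10,9,7]
data[mid]=-3<5: swap data[7],data[8]; lo=8,mid=9 → [-2,1,4,3,-4,0,-1,-3,5,16,10,9,7]
data[mid]=16>5: swap data[9],data[10]; hi=9 → [-2,1,4,3,-4,0,-1,-3,5,10,16,9,7]
data[mid]=10>5: swap data[9],data[9]; hi=8 → [-2,1,4,3,-4,0,-1,-3,5,10,16,9,7]
end: lo=8, hi=8; data = [-2,1,4,3,-4,0,-1,-3,5,10,16,9,7]

[-2,1,4,3,-4,0,-1,-3,5,10,16,9,7]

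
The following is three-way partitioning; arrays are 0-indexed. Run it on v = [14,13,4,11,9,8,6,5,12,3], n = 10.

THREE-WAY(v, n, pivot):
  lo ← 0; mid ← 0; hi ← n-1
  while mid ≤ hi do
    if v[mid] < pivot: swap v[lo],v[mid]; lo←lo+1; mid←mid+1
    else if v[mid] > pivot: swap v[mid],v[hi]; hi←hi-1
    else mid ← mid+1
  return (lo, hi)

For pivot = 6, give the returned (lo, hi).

pivot = 6; lo=0, mid=0, hi=9
v[mid]=14>6: swap v[0],v[9]; hi=8 → [3,13,4,11,9,8,6,5,12,14]
v[mid]=3<6: swap v[0],v[0]; lo=1,mid=1 → [3,13,4,11,9,8,6,5,12,14]
v[mid]=13>6: swap v[1],v[8]; hi=7 → [3,12,4,11,9,8,6,5,13,14]
v[mid]=12>6: swap v[1],v[7]; hi=6 → [3,5,4,11,9,8,6,12,13,14]
v[mid]=5<6: swap v[1],v[1]; lo=2,mid=2 → [3,5,4,11,9,8,6,12,13,14]
v[mid]=4<6: swap v[2],v[2]; lo=3,mid=3 → [3,5,4,11,9,8,6,12,13,14]
v[mid]=11>6: swap v[3],v[6]; hi=5 → [3,5,4,6,9,8,11,12,13,14]
v[mid]=6=6: mid=4
v[mid]=9>6: swap v[4],v[5]; hi=4 → [3,5,4,6,8,9,11,12,13,14]
v[mid]=8>6: swap v[4],v[4]; hi=3 → [3,5,4,6,8,9,11,12,13,14]
end: lo=3, hi=3; v = [3,5,4,6,8,9,11,12,13,14]

(3, 3)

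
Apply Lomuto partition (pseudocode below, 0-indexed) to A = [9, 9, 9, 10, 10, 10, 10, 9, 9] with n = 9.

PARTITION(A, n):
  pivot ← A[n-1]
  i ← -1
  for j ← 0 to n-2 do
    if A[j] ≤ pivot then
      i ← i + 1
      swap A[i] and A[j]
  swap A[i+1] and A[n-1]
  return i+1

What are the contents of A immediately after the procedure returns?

pivot=9, i=-1
j=0: 9≤9, i=0, swap(0,0) ⇒ [9, 9, 9, 10, 10, 10, 10, 9, 9]
j=1: 9≤9, i=1, swap(1,1) ⇒ [9, 9, 9, 10, 10, 10, 10, 9, 9]
j=2: 9≤9, i=2, swap(2,2) ⇒ [9, 9, 9, 10, 10, 10, 10, 9, 9]
j=3: 10>9, skip
j=4: 10>9, skip
j=5: 10>9, skip
j=6: 10>9, skip
j=7: 9≤9, i=3, swap(3,7) ⇒ [9, 9, 9, 9, 10, 10, 10, 10, 9]
swap(4,8) ⇒ [9, 9, 9, 9, 9, 10, 10, 10, 10]; return 4

[9, 9, 9, 9, 9, 10, 10, 10, 10]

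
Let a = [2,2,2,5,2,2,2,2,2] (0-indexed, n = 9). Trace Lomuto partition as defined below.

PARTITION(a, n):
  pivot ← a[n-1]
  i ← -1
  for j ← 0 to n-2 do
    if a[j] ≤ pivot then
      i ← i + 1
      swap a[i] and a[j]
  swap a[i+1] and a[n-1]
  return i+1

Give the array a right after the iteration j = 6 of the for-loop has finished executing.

pivot = a[8] = 2; i = -1
j=0: a[0]=2 ≤ 2 → i=0, swap a[0],a[0] (no change) → [2,2,2,5,2,2,2,2,2]
j=1: a[1]=2 ≤ 2 → i=1, swap a[1],a[1] (no change) → [2,2,2,5,2,2,2,2,2]
j=2: a[2]=2 ≤ 2 → i=2, swap a[2],a[2] (no change) → [2,2,2,5,2,2,2,2,2]
j=3: a[3]=5 > 2 → no swap
j=4: a[4]=2 ≤ 2 → i=3, swap a[3],a[4] → [2,2,2,2,5,2,2,2,2]
j=5: a[5]=2 ≤ 2 → i=4, swap a[4],a[5] → [2,2,2,2,2,5,2,2,2]
j=6: a[6]=2 ≤ 2 → i=5, swap a[5],a[6] → [2,2,2,2,2,2,5,2,2]
(after j=6) a = [2,2,2,2,2,2,5,2,2]

[2,2,2,2,2,2,5,2,2]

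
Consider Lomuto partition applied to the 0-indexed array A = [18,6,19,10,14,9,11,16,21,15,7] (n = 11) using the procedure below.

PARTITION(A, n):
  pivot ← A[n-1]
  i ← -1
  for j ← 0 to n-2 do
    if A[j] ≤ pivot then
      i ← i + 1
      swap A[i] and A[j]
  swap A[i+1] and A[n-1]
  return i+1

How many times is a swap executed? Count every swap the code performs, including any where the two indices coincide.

2

pivot=7, i=-1
j=0: 18>7, skip
j=1: 6≤7, i=0, swap(0,1) ⇒ [6,18,19,10,14,9,11,16,21,15,7]
j=2: 19>7, skip
j=3: 10>7, skip
j=4: 14>7, skip
j=5: 9>7, skip
j=6: 11>7, skip
j=7: 16>7, skip
j=8: 21>7, skip
j=9: 15>7, skip
swap(1,10) ⇒ [6,7,19,10,14,9,11,16,21,15,18]; return 1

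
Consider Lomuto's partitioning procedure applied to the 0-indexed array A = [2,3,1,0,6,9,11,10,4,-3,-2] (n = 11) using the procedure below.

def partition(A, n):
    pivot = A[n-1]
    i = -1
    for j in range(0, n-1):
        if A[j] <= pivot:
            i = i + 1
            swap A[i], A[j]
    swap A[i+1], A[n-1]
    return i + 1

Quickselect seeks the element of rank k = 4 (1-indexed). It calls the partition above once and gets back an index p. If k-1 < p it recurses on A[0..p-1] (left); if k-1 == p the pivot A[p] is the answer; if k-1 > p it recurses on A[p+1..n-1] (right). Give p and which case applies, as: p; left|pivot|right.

pivot=-2, i=-1
j=0: 2>-2, skip
j=1: 3>-2, skip
j=2: 1>-2, skip
j=3: 0>-2, skip
j=4: 6>-2, skip
j=5: 9>-2, skip
j=6: 11>-2, skip
j=7: 10>-2, skip
j=8: 4>-2, skip
j=9: -3≤-2, i=0, swap(0,9) ⇒ [-3,3,1,0,6,9,11,10,4,2,-2]
swap(1,10) ⇒ [-3,-2,1,0,6,9,11,10,4,2,3]; return 1
p = 1; k-1 = 3 > 1 ⇒ right

1; right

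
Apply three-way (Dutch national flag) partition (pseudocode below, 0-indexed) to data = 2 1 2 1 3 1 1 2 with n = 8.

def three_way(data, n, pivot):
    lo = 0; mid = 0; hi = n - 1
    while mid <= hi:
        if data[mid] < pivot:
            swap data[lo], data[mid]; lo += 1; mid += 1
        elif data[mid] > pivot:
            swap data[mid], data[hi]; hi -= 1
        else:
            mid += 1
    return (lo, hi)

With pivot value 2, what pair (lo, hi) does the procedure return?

pivot = 2; lo=0, mid=0, hi=7
data[mid]=2=2: mid=1
data[mid]=1<2: swap data[0],data[1]; lo=1,mid=2 → 1 2 2 1 3 1 1 2
data[mid]=2=2: mid=3
data[mid]=1<2: swap data[1],data[3]; lo=2,mid=4 → 1 1 2 2 3 1 1 2
data[mid]=3>2: swap data[4],data[7]; hi=6 → 1 1 2 2 2 1 1 3
data[mid]=2=2: mid=5
data[mid]=1<2: swap data[2],data[5]; lo=3,mid=6 → 1 1 1 2 2 2 1 3
data[mid]=1<2: swap data[3],data[6]; lo=4,mid=7 → 1 1 1 1 2 2 2 3
end: lo=4, hi=6; data = 1 1 1 1 2 2 2 3

(4, 6)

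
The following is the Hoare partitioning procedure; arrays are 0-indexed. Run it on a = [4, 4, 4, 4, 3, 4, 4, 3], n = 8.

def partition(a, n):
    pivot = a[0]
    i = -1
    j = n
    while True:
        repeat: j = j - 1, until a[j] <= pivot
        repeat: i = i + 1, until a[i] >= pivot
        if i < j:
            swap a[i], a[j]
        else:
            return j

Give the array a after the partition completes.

[3, 4, 4, 3, 4, 4, 4, 4]

pivot = a[0] = 4; i = -1, j = 8
j→7 (a[7]=3≤4), i→0 (a[0]=4≥4); i<j, swap → [3, 4, 4, 4, 3, 4, 4, 4]
j→6 (a[6]=4≤4), i→1 (a[1]=4≥4); i<j, swap → [3, 4, 4, 4, 3, 4, 4, 4]
j→5 (a[5]=4≤4), i→2 (a[2]=4≥4); i<j, swap → [3, 4, 4, 4, 3, 4, 4, 4]
j→4 (a[4]=3≤4), i→3 (a[3]=4≥4); i<j, swap → [3, 4, 4, 3, 4, 4, 4, 4]
j→3, i→4; i≥j, return j=3. a = [3, 4, 4, 3, 4, 4, 4, 4]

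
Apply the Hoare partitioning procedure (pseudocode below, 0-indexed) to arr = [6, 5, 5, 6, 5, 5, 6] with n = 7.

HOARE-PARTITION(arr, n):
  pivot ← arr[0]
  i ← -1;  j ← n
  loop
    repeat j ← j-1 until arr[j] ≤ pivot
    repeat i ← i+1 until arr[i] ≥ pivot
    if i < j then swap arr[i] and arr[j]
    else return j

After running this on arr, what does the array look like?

[6, 5, 5, 5, 5, 6, 6]

pivot=6
j stops at 6 (6), i stops at 0 (6); swap ⇒ [6, 5, 5, 6, 5, 5, 6]
j stops at 5 (5), i stops at 3 (6); swap ⇒ [6, 5, 5, 5, 5, 6, 6]
j stops at 4, i stops at 5; i≥j ⇒ return 4. arr=[6, 5, 5, 5, 5, 6, 6]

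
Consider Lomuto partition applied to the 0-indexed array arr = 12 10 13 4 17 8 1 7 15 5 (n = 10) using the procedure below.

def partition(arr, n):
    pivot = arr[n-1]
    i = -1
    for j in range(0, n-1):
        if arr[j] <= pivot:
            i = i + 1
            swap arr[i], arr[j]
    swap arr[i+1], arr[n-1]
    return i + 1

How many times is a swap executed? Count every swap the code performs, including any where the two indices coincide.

pivot=5, i=-1
j=0: 12>5, skip
j=1: 10>5, skip
j=2: 13>5, skip
j=3: 4≤5, i=0, swap(0,3) ⇒ 4 10 13 12 17 8 1 7 15 5
j=4: 17>5, skip
j=5: 8>5, skip
j=6: 1≤5, i=1, swap(1,6) ⇒ 4 1 13 12 17 8 10 7 15 5
j=7: 7>5, skip
j=8: 15>5, skip
swap(2,9) ⇒ 4 1 5 12 17 8 10 7 15 13; return 2

3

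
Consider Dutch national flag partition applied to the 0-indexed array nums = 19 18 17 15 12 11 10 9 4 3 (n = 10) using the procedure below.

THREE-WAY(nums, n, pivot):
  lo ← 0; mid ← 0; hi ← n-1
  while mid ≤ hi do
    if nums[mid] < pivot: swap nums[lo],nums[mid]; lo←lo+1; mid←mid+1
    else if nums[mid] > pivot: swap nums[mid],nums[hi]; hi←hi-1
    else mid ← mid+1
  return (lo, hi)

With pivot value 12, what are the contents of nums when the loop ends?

pivot = 12; lo=0, mid=0, hi=9
nums[mid]=19>12: swap nums[0],nums[9]; hi=8 → 3 18 17 15 12 11 10 9 4 19
nums[mid]=3<12: swap nums[0],nums[0]; lo=1,mid=1 → 3 18 17 15 12 11 10 9 4 19
nums[mid]=18>12: swap nums[1],nums[8]; hi=7 → 3 4 17 15 12 11 10 9 18 19
nums[mid]=4<12: swap nums[1],nums[1]; lo=2,mid=2 → 3 4 17 15 12 11 10 9 18 19
nums[mid]=17>12: swap nums[2],nums[7]; hi=6 → 3 4 9 15 12 11 10 17 18 19
nums[mid]=9<12: swap nums[2],nums[2]; lo=3,mid=3 → 3 4 9 15 12 11 10 17 18 19
nums[mid]=15>12: swap nums[3],nums[6]; hi=5 → 3 4 9 10 12 11 15 17 18 19
nums[mid]=10<12: swap nums[3],nums[3]; lo=4,mid=4 → 3 4 9 10 12 11 15 17 18 19
nums[mid]=12=12: mid=5
nums[mid]=11<12: swap nums[4],nums[5]; lo=5,mid=6 → 3 4 9 10 11 12 15 17 18 19
end: lo=5, hi=5; nums = 3 4 9 10 11 12 15 17 18 19

3 4 9 10 11 12 15 17 18 19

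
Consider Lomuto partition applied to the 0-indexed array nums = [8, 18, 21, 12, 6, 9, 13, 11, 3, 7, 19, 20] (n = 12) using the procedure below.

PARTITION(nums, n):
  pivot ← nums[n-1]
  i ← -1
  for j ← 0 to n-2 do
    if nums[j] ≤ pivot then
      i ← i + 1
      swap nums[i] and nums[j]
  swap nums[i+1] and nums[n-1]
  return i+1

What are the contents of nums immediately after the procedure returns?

pivot=20, i=-1
j=0: 8≤20, i=0, swap(0,0) ⇒ [8, 18, 21, 12, 6, 9, 13, 11, 3, 7, 19, 20]
j=1: 18≤20, i=1, swap(1,1) ⇒ [8, 18, 21, 12, 6, 9, 13, 11, 3, 7, 19, 20]
j=2: 21>20, skip
j=3: 12≤20, i=2, swap(2,3) ⇒ [8, 18, 12, 21, 6, 9, 13, 11, 3, 7, 19, 20]
j=4: 6≤20, i=3, swap(3,4) ⇒ [8, 18, 12, 6, 21, 9, 13, 11, 3, 7, 19, 20]
j=5: 9≤20, i=4, swap(4,5) ⇒ [8, 18, 12, 6, 9, 21, 13, 11, 3, 7, 19, 20]
j=6: 13≤20, i=5, swap(5,6) ⇒ [8, 18, 12, 6, 9, 13, 21, 11, 3, 7, 19, 20]
j=7: 11≤20, i=6, swap(6,7) ⇒ [8, 18, 12, 6, 9, 13, 11, 21, 3, 7, 19, 20]
j=8: 3≤20, i=7, swap(7,8) ⇒ [8, 18, 12, 6, 9, 13, 11, 3, 21, 7, 19, 20]
j=9: 7≤20, i=8, swap(8,9) ⇒ [8, 18, 12, 6, 9, 13, 11, 3, 7, 21, 19, 20]
j=10: 19≤20, i=9, swap(9,10) ⇒ [8, 18, 12, 6, 9, 13, 11, 3, 7, 19, 21, 20]
swap(10,11) ⇒ [8, 18, 12, 6, 9, 13, 11, 3, 7, 19, 20, 21]; return 10

[8, 18, 12, 6, 9, 13, 11, 3, 7, 19, 20, 21]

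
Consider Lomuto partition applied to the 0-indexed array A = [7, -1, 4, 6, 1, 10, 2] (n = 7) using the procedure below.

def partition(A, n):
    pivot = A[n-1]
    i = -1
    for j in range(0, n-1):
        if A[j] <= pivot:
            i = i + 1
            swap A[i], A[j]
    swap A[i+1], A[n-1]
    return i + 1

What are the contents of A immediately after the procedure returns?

pivot=2, i=-1
j=0: 7>2, skip
j=1: -1≤2, i=0, swap(0,1) ⇒ [-1, 7, 4, 6, 1, 10, 2]
j=2: 4>2, skip
j=3: 6>2, skip
j=4: 1≤2, i=1, swap(1,4) ⇒ [-1, 1, 4, 6, 7, 10, 2]
j=5: 10>2, skip
swap(2,6) ⇒ [-1, 1, 2, 6, 7, 10, 4]; return 2

[-1, 1, 2, 6, 7, 10, 4]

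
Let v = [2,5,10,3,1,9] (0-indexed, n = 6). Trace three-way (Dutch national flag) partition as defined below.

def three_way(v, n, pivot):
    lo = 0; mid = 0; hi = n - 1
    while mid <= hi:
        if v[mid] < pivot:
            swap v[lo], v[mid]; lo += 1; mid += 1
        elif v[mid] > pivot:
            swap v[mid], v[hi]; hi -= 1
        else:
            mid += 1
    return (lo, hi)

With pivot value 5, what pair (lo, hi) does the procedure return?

lo=0 mid=0 hi=5
2<5: swap(0,0), lo=1 mid=1 ⇒ [2,5,10,3,1,9]
5=5: mid=2
10>5: swap(2,5), hi=4 ⇒ [2,5,9,3,1,10]
9>5: swap(2,4), hi=3 ⇒ [2,5,1,3,9,10]
1<5: swap(1,2), lo=2 mid=3 ⇒ [2,1,5,3,9,10]
3<5: swap(2,3), lo=3 mid=4 ⇒ [2,1,3,5,9,10]
done. lo=3 hi=3; v=[2,1,3,5,9,10]

(3, 3)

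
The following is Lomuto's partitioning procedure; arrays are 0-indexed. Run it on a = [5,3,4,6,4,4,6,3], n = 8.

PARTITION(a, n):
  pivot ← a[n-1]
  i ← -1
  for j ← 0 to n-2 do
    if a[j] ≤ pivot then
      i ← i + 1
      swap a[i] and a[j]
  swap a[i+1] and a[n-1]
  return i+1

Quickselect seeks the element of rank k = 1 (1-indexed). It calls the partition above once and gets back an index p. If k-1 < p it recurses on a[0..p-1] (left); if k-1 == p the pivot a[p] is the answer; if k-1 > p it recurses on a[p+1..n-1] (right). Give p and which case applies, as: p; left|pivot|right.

pivot=3, i=-1
j=0: 5>3, skip
j=1: 3≤3, i=0, swap(0,1) ⇒ [3,5,4,6,4,4,6,3]
j=2: 4>3, skip
j=3: 6>3, skip
j=4: 4>3, skip
j=5: 4>3, skip
j=6: 6>3, skip
swap(1,7) ⇒ [3,3,4,6,4,4,6,5]; return 1
p = 1; k-1 = 0 < 1 ⇒ left

1; left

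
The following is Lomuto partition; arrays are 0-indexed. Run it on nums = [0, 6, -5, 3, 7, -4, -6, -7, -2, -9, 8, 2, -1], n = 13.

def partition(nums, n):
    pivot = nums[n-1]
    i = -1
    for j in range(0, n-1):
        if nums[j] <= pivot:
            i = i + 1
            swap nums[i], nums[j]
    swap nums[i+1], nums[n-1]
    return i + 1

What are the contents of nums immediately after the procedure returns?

pivot = nums[12] = -1; i = -1
j=0: nums[0]=0 > -1 → no swap
j=1: nums[1]=6 > -1 → no swap
j=2: nums[2]=-5 ≤ -1 → i=0, swap nums[0],nums[2] → [-5, 6, 0, 3, 7, -4, -6, -7, -2, -9, 8, 2, -1]
j=3: nums[3]=3 > -1 → no swap
j=4: nums[4]=7 > -1 → no swap
j=5: nums[5]=-4 ≤ -1 → i=1, swap nums[1],nums[5] → [-5, -4, 0, 3, 7, 6, -6, -7, -2, -9, 8, 2, -1]
j=6: nums[6]=-6 ≤ -1 → i=2, swap nums[2],nums[6] → [-5, -4, -6, 3, 7, 6, 0, -7, -2, -9, 8, 2, -1]
j=7: nums[7]=-7 ≤ -1 → i=3, swap nums[3],nums[7] → [-5, -4, -6, -7, 7, 6, 0, 3, -2, -9, 8, 2, -1]
j=8: nums[8]=-2 ≤ -1 → i=4, swap nums[4],nums[8] → [-5, -4, -6, -7, -2, 6, 0, 3, 7, -9, 8, 2, -1]
j=9: nums[9]=-9 ≤ -1 → i=5, swap nums[5],nums[9] → [-5, -4, -6, -7, -2, -9, 0, 3, 7, 6, 8, 2, -1]
j=10: nums[10]=8 > -1 → no swap
j=11: nums[11]=2 > -1 → no swap
final swap nums[6],nums[12] → [-5, -4, -6, -7, -2, -9, -1, 3, 7, 6, 8, 2, 0]; return 6

[-5, -4, -6, -7, -2, -9, -1, 3, 7, 6, 8, 2, 0]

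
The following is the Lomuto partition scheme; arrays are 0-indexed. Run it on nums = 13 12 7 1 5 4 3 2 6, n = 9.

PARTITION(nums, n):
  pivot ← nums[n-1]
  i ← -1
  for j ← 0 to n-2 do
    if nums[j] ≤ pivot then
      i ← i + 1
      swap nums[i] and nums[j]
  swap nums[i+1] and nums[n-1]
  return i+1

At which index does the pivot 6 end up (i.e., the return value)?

5

pivot = nums[8] = 6; i = -1
j=0: nums[0]=13 > 6 → no swap
j=1: nums[1]=12 > 6 → no swap
j=2: nums[2]=7 > 6 → no swap
j=3: nums[3]=1 ≤ 6 → i=0, swap nums[0],nums[3] → 1 12 7 13 5 4 3 2 6
j=4: nums[4]=5 ≤ 6 → i=1, swap nums[1],nums[4] → 1 5 7 13 12 4 3 2 6
j=5: nums[5]=4 ≤ 6 → i=2, swap nums[2],nums[5] → 1 5 4 13 12 7 3 2 6
j=6: nums[6]=3 ≤ 6 → i=3, swap nums[3],nums[6] → 1 5 4 3 12 7 13 2 6
j=7: nums[7]=2 ≤ 6 → i=4, swap nums[4],nums[7] → 1 5 4 3 2 7 13 12 6
final swap nums[5],nums[8] → 1 5 4 3 2 6 13 12 7; return 5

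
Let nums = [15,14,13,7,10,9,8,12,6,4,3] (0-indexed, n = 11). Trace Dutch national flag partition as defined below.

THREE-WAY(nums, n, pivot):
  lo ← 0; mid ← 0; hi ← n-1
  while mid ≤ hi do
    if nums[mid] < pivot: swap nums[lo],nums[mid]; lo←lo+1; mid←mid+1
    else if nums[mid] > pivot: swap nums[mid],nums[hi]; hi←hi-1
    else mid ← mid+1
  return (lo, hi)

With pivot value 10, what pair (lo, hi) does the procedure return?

pivot = 10; lo=0, mid=0, hi=10
nums[mid]=15>10: swap nums[0],nums[10]; hi=9 → [3,14,13,7,10,9,8,12,6,4,15]
nums[mid]=3<10: swap nums[0],nums[0]; lo=1,mid=1 → [3,14,13,7,10,9,8,12,6,4,15]
nums[mid]=14>10: swap nums[1],nums[9]; hi=8 → [3,4,13,7,10,9,8,12,6,14,15]
nums[mid]=4<10: swap nums[1],nums[1]; lo=2,mid=2 → [3,4,13,7,10,9,8,12,6,14,15]
nums[mid]=13>10: swap nums[2],nums[8]; hi=7 → [3,4,6,7,10,9,8,12,13,14,15]
nums[mid]=6<10: swap nums[2],nums[2]; lo=3,mid=3 → [3,4,6,7,10,9,8,12,13,14,15]
nums[mid]=7<10: swap nums[3],nums[3]; lo=4,mid=4 → [3,4,6,7,10,9,8,12,13,14,15]
nums[mid]=10=10: mid=5
nums[mid]=9<10: swap nums[4],nums[5]; lo=5,mid=6 → [3,4,6,7,9,10,8,12,13,14,15]
nums[mid]=8<10: swap nums[5],nums[6]; lo=6,mid=7 → [3,4,6,7,9,8,10,12,13,14,15]
nums[mid]=12>10: swap nums[7],nums[7]; hi=6 → [3,4,6,7,9,8,10,12,13,14,15]
end: lo=6, hi=6; nums = [3,4,6,7,9,8,10,12,13,14,15]

(6, 6)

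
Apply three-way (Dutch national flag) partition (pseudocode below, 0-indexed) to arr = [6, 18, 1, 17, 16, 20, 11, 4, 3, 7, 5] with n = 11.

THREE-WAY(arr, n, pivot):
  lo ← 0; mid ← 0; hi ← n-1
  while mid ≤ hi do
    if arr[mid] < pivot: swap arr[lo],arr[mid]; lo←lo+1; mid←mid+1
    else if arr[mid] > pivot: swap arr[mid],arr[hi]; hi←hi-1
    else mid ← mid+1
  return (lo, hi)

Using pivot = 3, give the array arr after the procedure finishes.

[1, 3, 17, 16, 20, 11, 4, 18, 7, 5, 6]

lo=0 mid=0 hi=10
6>3: swap(0,10), hi=9 ⇒ [5, 18, 1, 17, 16, 20, 11, 4, 3, 7, 6]
5>3: swap(0,9), hi=8 ⇒ [7, 18, 1, 17, 16, 20, 11, 4, 3, 5, 6]
7>3: swap(0,8), hi=7 ⇒ [3, 18, 1, 17, 16, 20, 11, 4, 7, 5, 6]
3=3: mid=1
18>3: swap(1,7), hi=6 ⇒ [3, 4, 1, 17, 16, 20, 11, 18, 7, 5, 6]
4>3: swap(1,6), hi=5 ⇒ [3, 11, 1, 17, 16, 20, 4, 18, 7, 5, 6]
11>3: swap(1,5), hi=4 ⇒ [3, 20, 1, 17, 16, 11, 4, 18, 7, 5, 6]
20>3: swap(1,4), hi=3 ⇒ [3, 16, 1, 17, 20, 11, 4, 18, 7, 5, 6]
16>3: swap(1,3), hi=2 ⇒ [3, 17, 1, 16, 20, 11, 4, 18, 7, 5, 6]
17>3: swap(1,2), hi=1 ⇒ [3, 1, 17, 16, 20, 11, 4, 18, 7, 5, 6]
1<3: swap(0,1), lo=1 mid=2 ⇒ [1, 3, 17, 16, 20, 11, 4, 18, 7, 5, 6]
done. lo=1 hi=1; arr=[1, 3, 17, 16, 20, 11, 4, 18, 7, 5, 6]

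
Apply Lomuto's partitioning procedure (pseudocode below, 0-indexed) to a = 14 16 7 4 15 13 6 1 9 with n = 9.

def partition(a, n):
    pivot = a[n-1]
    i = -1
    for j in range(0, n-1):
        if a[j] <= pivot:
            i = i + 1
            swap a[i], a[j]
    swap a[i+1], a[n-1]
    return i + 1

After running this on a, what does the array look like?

pivot=9, i=-1
j=0: 14>9, skip
j=1: 16>9, skip
j=2: 7≤9, i=0, swap(0,2) ⇒ 7 16 14 4 15 13 6 1 9
j=3: 4≤9, i=1, swap(1,3) ⇒ 7 4 14 16 15 13 6 1 9
j=4: 15>9, skip
j=5: 13>9, skip
j=6: 6≤9, i=2, swap(2,6) ⇒ 7 4 6 16 15 13 14 1 9
j=7: 1≤9, i=3, swap(3,7) ⇒ 7 4 6 1 15 13 14 16 9
swap(4,8) ⇒ 7 4 6 1 9 13 14 16 15; return 4

7 4 6 1 9 13 14 16 15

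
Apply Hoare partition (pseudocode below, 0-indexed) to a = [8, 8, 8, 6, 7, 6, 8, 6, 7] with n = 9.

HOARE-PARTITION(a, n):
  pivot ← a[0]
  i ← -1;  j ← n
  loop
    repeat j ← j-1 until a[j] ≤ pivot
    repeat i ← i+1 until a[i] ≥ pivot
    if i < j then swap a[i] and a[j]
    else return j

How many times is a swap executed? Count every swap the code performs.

3

pivot=8
j stops at 8 (7), i stops at 0 (8); swap ⇒ [7, 8, 8, 6, 7, 6, 8, 6, 8]
j stops at 7 (6), i stops at 1 (8); swap ⇒ [7, 6, 8, 6, 7, 6, 8, 8, 8]
j stops at 6 (8), i stops at 2 (8); swap ⇒ [7, 6, 8, 6, 7, 6, 8, 8, 8]
j stops at 5, i stops at 6; i≥j ⇒ return 5. a=[7, 6, 8, 6, 7, 6, 8, 8, 8]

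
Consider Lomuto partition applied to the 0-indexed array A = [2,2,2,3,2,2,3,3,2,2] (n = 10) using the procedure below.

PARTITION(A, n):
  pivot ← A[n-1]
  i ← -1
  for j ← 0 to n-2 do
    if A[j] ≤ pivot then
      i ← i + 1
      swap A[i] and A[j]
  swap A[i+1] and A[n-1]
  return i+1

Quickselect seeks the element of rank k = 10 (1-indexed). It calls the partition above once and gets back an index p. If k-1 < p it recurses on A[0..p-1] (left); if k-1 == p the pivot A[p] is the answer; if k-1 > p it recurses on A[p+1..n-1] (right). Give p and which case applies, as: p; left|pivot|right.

pivot = A[9] = 2; i = -1
j=0: A[0]=2 ≤ 2 → i=0, swap A[0],A[0] (no change) → [2,2,2,3,2,2,3,3,2,2]
j=1: A[1]=2 ≤ 2 → i=1, swap A[1],A[1] (no change) → [2,2,2,3,2,2,3,3,2,2]
j=2: A[2]=2 ≤ 2 → i=2, swap A[2],A[2] (no change) → [2,2,2,3,2,2,3,3,2,2]
j=3: A[3]=3 > 2 → no swap
j=4: A[4]=2 ≤ 2 → i=3, swap A[3],A[4] → [2,2,2,2,3,2,3,3,2,2]
j=5: A[5]=2 ≤ 2 → i=4, swap A[4],A[5] → [2,2,2,2,2,3,3,3,2,2]
j=6: A[6]=3 > 2 → no swap
j=7: A[7]=3 > 2 → no swap
j=8: A[8]=2 ≤ 2 → i=5, swap A[5],A[8] → [2,2,2,2,2,2,3,3,3,2]
final swap A[6],A[9] → [2,2,2,2,2,2,2,3,3,3]; return 6
p = 6; k-1 = 9 > 6 ⇒ right

6; right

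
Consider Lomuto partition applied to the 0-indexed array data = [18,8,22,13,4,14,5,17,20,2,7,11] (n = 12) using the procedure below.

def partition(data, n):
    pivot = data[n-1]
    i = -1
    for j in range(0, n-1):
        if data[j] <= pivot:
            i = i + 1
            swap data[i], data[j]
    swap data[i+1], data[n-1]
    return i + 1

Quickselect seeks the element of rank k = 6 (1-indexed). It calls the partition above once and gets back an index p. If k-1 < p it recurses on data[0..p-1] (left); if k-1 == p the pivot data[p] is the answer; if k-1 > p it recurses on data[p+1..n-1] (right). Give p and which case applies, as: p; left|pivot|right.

pivot=11, i=-1
j=0: 18>11, skip
j=1: 8≤11, i=0, swap(0,1) ⇒ [8,18,22,13,4,14,5,17,20,2,7,11]
j=2: 22>11, skip
j=3: 13>11, skip
j=4: 4≤11, i=1, swap(1,4) ⇒ [8,4,22,13,18,14,5,17,20,2,7,11]
j=5: 14>11, skip
j=6: 5≤11, i=2, swap(2,6) ⇒ [8,4,5,13,18,14,22,17,20,2,7,11]
j=7: 17>11, skip
j=8: 20>11, skip
j=9: 2≤11, i=3, swap(3,9) ⇒ [8,4,5,2,18,14,22,17,20,13,7,11]
j=10: 7≤11, i=4, swap(4,10) ⇒ [8,4,5,2,7,14,22,17,20,13,18,11]
swap(5,11) ⇒ [8,4,5,2,7,11,22,17,20,13,18,14]; return 5
p = 5; k-1 = 5 == 5 ⇒ pivot

5; pivot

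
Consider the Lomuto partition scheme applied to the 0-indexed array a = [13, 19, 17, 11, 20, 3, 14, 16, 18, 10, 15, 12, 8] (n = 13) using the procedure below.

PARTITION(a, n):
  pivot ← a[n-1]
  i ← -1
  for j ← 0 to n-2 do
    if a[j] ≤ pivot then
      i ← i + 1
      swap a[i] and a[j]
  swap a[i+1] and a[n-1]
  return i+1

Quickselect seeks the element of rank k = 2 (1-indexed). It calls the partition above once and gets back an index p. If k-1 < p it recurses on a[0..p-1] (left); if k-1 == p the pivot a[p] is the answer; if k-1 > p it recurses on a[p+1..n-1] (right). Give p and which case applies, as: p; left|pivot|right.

pivot = a[12] = 8; i = -1
j=0: a[0]=13 > 8 → no swap
j=1: a[1]=19 > 8 → no swap
j=2: a[2]=17 > 8 → no swap
j=3: a[3]=11 > 8 → no swap
j=4: a[4]=20 > 8 → no swap
j=5: a[5]=3 ≤ 8 → i=0, swap a[0],a[5] → [3, 19, 17, 11, 20, 13, 14, 16, 18, 10, 15, 12, 8]
j=6: a[6]=14 > 8 → no swap
j=7: a[7]=16 > 8 → no swap
j=8: a[8]=18 > 8 → no swap
j=9: a[9]=10 > 8 → no swap
j=10: a[10]=15 > 8 → no swap
j=11: a[11]=12 > 8 → no swap
final swap a[1],a[12] → [3, 8, 17, 11, 20, 13, 14, 16, 18, 10, 15, 12, 19]; return 1
p = 1; k-1 = 1 == 1 ⇒ pivot

1; pivot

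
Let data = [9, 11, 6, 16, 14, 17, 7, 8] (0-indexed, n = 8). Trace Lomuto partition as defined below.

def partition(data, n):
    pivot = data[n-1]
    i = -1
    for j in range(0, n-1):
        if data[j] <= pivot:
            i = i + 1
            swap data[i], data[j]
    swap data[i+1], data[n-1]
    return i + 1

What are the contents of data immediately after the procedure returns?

pivot=8, i=-1
j=0: 9>8, skip
j=1: 11>8, skip
j=2: 6≤8, i=0, swap(0,2) ⇒ [6, 11, 9, 16, 14, 17, 7, 8]
j=3: 16>8, skip
j=4: 14>8, skip
j=5: 17>8, skip
j=6: 7≤8, i=1, swap(1,6) ⇒ [6, 7, 9, 16, 14, 17, 11, 8]
swap(2,7) ⇒ [6, 7, 8, 16, 14, 17, 11, 9]; return 2

[6, 7, 8, 16, 14, 17, 11, 9]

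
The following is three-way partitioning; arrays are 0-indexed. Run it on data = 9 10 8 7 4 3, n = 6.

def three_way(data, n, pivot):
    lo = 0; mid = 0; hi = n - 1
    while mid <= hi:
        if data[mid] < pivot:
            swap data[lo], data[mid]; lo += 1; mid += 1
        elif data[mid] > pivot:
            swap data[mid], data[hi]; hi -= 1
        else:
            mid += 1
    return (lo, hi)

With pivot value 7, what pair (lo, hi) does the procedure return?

lo=0 mid=0 hi=5
9>7: swap(0,5), hi=4 ⇒ 3 10 8 7 4 9
3<7: swap(0,0), lo=1 mid=1 ⇒ 3 10 8 7 4 9
10>7: swap(1,4), hi=3 ⇒ 3 4 8 7 10 9
4<7: swap(1,1), lo=2 mid=2 ⇒ 3 4 8 7 10 9
8>7: swap(2,3), hi=2 ⇒ 3 4 7 8 10 9
7=7: mid=3
done. lo=2 hi=2; data=3 4 7 8 10 9

(2, 2)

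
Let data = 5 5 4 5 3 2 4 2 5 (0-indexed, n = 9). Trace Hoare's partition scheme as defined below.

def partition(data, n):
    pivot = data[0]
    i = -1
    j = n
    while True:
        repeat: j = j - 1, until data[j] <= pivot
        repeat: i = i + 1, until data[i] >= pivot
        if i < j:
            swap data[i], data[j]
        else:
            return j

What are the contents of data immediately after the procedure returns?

pivot = data[0] = 5; i = -1, j = 9
j→8 (data[8]=5≤5), i→0 (data[0]=5≥5); i<j, swap → 5 5 4 5 3 2 4 2 5
j→7 (data[7]=2≤5), i→1 (data[1]=5≥5); i<j, swap → 5 2 4 5 3 2 4 5 5
j→6 (data[6]=4≤5), i→3 (data[3]=5≥5); i<j, swap → 5 2 4 4 3 2 5 5 5
j→5, i→6; i≥j, return j=5. data = 5 2 4 4 3 2 5 5 5

5 2 4 4 3 2 5 5 5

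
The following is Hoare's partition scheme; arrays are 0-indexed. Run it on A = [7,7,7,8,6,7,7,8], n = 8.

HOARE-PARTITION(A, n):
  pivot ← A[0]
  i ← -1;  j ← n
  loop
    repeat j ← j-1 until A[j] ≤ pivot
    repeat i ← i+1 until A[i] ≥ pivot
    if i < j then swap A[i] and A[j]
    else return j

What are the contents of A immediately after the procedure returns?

[7,7,6,8,7,7,7,8]

pivot=7
j stops at 6 (7), i stops at 0 (7); swap ⇒ [7,7,7,8,6,7,7,8]
j stops at 5 (7), i stops at 1 (7); swap ⇒ [7,7,7,8,6,7,7,8]
j stops at 4 (6), i stops at 2 (7); swap ⇒ [7,7,6,8,7,7,7,8]
j stops at 2, i stops at 3; i≥j ⇒ return 2. A=[7,7,6,8,7,7,7,8]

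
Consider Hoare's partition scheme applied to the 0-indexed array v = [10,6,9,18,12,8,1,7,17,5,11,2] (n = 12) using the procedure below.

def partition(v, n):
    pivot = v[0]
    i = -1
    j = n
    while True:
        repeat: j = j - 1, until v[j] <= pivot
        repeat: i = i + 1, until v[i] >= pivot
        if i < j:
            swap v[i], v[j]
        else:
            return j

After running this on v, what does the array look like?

pivot=10
j stops at 11 (2), i stops at 0 (10); swap ⇒ [2,6,9,18,12,8,1,7,17,5,11,10]
j stops at 9 (5), i stops at 3 (18); swap ⇒ [2,6,9,5,12,8,1,7,17,18,11,10]
j stops at 7 (7), i stops at 4 (12); swap ⇒ [2,6,9,5,7,8,1,12,17,18,11,10]
j stops at 6, i stops at 7; i≥j ⇒ return 6. v=[2,6,9,5,7,8,1,12,17,18,11,10]

[2,6,9,5,7,8,1,12,17,18,11,10]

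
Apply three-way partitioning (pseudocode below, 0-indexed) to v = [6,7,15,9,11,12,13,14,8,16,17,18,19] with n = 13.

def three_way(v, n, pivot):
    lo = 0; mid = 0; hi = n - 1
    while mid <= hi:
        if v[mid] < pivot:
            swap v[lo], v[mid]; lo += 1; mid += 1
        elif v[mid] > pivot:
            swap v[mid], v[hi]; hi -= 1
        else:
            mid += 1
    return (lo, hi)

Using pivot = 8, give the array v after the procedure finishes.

[6,7,8,11,12,13,14,9,16,17,18,19,15]

pivot = 8; lo=0, mid=0, hi=12
v[mid]=6<8: swap v[0],v[0]; lo=1,mid=1 → [6,7,15,9,11,12,13,14,8,16,17,18,19]
v[mid]=7<8: swap v[1],v[1]; lo=2,mid=2 → [6,7,15,9,11,12,13,14,8,16,17,18,19]
v[mid]=15>8: swap v[2],v[12]; hi=11 → [6,7,19,9,11,12,13,14,8,16,17,18,15]
v[mid]=19>8: swap v[2],v[11]; hi=10 → [6,7,18,9,11,12,13,14,8,16,17,19,15]
v[mid]=18>8: swap v[2],v[10]; hi=9 → [6,7,17,9,11,12,13,14,8,16,18,19,15]
v[mid]=17>8: swap v[2],v[9]; hi=8 → [6,7,16,9,11,12,13,14,8,17,18,19,15]
v[mid]=16>8: swap v[2],v[8]; hi=7 → [6,7,8,9,11,12,13,14,16,17,18,19,15]
v[mid]=8=8: mid=3
v[mid]=9>8: swap v[3],v[7]; hi=6 → [6,7,8,14,11,12,13,9,16,17,18,19,15]
v[mid]=14>8: swap v[3],v[6]; hi=5 → [6,7,8,13,11,12,14,9,16,17,18,19,15]
v[mid]=13>8: swap v[3],v[5]; hi=4 → [6,7,8,12,11,13,14,9,16,17,18,19,15]
v[mid]=12>8: swap v[3],v[4]; hi=3 → [6,7,8,11,12,13,14,9,16,17,18,19,15]
v[mid]=11>8: swap v[3],v[3]; hi=2 → [6,7,8,11,12,13,14,9,16,17,18,19,15]
end: lo=2, hi=2; v = [6,7,8,11,12,13,14,9,16,17,18,19,15]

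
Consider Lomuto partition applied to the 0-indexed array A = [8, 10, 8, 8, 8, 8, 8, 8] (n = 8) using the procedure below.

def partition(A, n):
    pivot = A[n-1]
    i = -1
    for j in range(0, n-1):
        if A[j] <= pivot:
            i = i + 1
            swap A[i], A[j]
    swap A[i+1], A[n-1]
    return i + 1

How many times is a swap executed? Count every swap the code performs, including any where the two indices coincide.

7

pivot=8, i=-1
j=0: 8≤8, i=0, swap(0,0) ⇒ [8, 10, 8, 8, 8, 8, 8, 8]
j=1: 10>8, skip
j=2: 8≤8, i=1, swap(1,2) ⇒ [8, 8, 10, 8, 8, 8, 8, 8]
j=3: 8≤8, i=2, swap(2,3) ⇒ [8, 8, 8, 10, 8, 8, 8, 8]
j=4: 8≤8, i=3, swap(3,4) ⇒ [8, 8, 8, 8, 10, 8, 8, 8]
j=5: 8≤8, i=4, swap(4,5) ⇒ [8, 8, 8, 8, 8, 10, 8, 8]
j=6: 8≤8, i=5, swap(5,6) ⇒ [8, 8, 8, 8, 8, 8, 10, 8]
swap(6,7) ⇒ [8, 8, 8, 8, 8, 8, 8, 10]; return 6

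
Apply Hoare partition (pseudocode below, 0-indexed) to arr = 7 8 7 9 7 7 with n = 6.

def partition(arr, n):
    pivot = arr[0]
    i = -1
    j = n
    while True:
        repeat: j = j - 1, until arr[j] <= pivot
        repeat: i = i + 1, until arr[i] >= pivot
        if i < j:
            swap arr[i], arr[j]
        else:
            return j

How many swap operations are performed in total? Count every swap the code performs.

pivot=7
j stops at 5 (7), i stops at 0 (7); swap ⇒ 7 8 7 9 7 7
j stops at 4 (7), i stops at 1 (8); swap ⇒ 7 7 7 9 8 7
j stops at 2, i stops at 2; i≥j ⇒ return 2. arr=7 7 7 9 8 7

2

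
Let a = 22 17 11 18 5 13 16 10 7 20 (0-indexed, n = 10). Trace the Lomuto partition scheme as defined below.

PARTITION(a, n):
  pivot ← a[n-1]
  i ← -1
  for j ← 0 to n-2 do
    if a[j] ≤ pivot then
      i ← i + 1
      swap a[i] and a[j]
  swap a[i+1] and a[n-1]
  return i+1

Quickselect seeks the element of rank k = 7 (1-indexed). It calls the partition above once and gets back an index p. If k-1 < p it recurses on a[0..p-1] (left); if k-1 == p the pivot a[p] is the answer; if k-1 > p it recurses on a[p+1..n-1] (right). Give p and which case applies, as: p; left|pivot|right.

8; left

pivot=20, i=-1
j=0: 22>20, skip
j=1: 17≤20, i=0, swap(0,1) ⇒ 17 22 11 18 5 13 16 10 7 20
j=2: 11≤20, i=1, swap(1,2) ⇒ 17 11 22 18 5 13 16 10 7 20
j=3: 18≤20, i=2, swap(2,3) ⇒ 17 11 18 22 5 13 16 10 7 20
j=4: 5≤20, i=3, swap(3,4) ⇒ 17 11 18 5 22 13 16 10 7 20
j=5: 13≤20, i=4, swap(4,5) ⇒ 17 11 18 5 13 22 16 10 7 20
j=6: 16≤20, i=5, swap(5,6) ⇒ 17 11 18 5 13 16 22 10 7 20
j=7: 10≤20, i=6, swap(6,7) ⇒ 17 11 18 5 13 16 10 22 7 20
j=8: 7≤20, i=7, swap(7,8) ⇒ 17 11 18 5 13 16 10 7 22 20
swap(8,9) ⇒ 17 11 18 5 13 16 10 7 20 22; return 8
p = 8; k-1 = 6 < 8 ⇒ left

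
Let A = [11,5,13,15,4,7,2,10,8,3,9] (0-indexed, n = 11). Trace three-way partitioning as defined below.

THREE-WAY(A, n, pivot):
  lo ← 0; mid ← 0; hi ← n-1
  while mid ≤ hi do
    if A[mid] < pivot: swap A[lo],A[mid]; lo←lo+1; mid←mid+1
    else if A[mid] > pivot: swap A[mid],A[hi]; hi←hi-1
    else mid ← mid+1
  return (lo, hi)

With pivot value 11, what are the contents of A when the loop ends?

lo=0 mid=0 hi=10
11=11: mid=1
5<11: swap(0,1), lo=1 mid=2 ⇒ [5,11,13,15,4,7,2,10,8,3,9]
13>11: swap(2,10), hi=9 ⇒ [5,11,9,15,4,7,2,10,8,3,13]
9<11: swap(1,2), lo=2 mid=3 ⇒ [5,9,11,15,4,7,2,10,8,3,13]
15>11: swap(3,9), hi=8 ⇒ [5,9,11,3,4,7,2,10,8,15,13]
3<11: swap(2,3), lo=3 mid=4 ⇒ [5,9,3,11,4,7,2,10,8,15,13]
4<11: swap(3,4), lo=4 mid=5 ⇒ [5,9,3,4,11,7,2,10,8,15,13]
7<11: swap(4,5), lo=5 mid=6 ⇒ [5,9,3,4,7,11,2,10,8,15,13]
2<11: swap(5,6), lo=6 mid=7 ⇒ [5,9,3,4,7,2,11,10,8,15,13]
10<11: swap(6,7), lo=7 mid=8 ⇒ [5,9,3,4,7,2,10,11,8,15,13]
8<11: swap(7,8), lo=8 mid=9 ⇒ [5,9,3,4,7,2,10,8,11,15,13]
done. lo=8 hi=8; A=[5,9,3,4,7,2,10,8,11,15,13]

[5,9,3,4,7,2,10,8,11,15,13]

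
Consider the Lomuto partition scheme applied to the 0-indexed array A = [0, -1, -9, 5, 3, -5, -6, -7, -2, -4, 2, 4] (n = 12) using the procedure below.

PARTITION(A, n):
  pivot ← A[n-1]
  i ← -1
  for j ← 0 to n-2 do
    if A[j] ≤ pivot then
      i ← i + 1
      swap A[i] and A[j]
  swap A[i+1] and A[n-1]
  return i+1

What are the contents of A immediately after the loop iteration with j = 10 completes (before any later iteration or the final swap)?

[0, -1, -9, 3, -5, -6, -7, -2, -4, 2, 5, 4]

pivot = A[11] = 4; i = -1
j=0: A[0]=0 ≤ 4 → i=0, swap A[0],A[0] (no change) → [0, -1, -9, 5, 3, -5, -6, -7, -2, -4, 2, 4]
j=1: A[1]=-1 ≤ 4 → i=1, swap A[1],A[1] (no change) → [0, -1, -9, 5, 3, -5, -6, -7, -2, -4, 2, 4]
j=2: A[2]=-9 ≤ 4 → i=2, swap A[2],A[2] (no change) → [0, -1, -9, 5, 3, -5, -6, -7, -2, -4, 2, 4]
j=3: A[3]=5 > 4 → no swap
j=4: A[4]=3 ≤ 4 → i=3, swap A[3],A[4] → [0, -1, -9, 3, 5, -5, -6, -7, -2, -4, 2, 4]
j=5: A[5]=-5 ≤ 4 → i=4, swap A[4],A[5] → [0, -1, -9, 3, -5, 5, -6, -7, -2, -4, 2, 4]
j=6: A[6]=-6 ≤ 4 → i=5, swap A[5],A[6] → [0, -1, -9, 3, -5, -6, 5, -7, -2, -4, 2, 4]
j=7: A[7]=-7 ≤ 4 → i=6, swap A[6],A[7] → [0, -1, -9, 3, -5, -6, -7, 5, -2, -4, 2, 4]
j=8: A[8]=-2 ≤ 4 → i=7, swap A[7],A[8] → [0, -1, -9, 3, -5, -6, -7, -2, 5, -4, 2, 4]
j=9: A[9]=-4 ≤ 4 → i=8, swap A[8],A[9] → [0, -1, -9, 3, -5, -6, -7, -2, -4, 5, 2, 4]
j=10: A[10]=2 ≤ 4 → i=9, swap A[9],A[10] → [0, -1, -9, 3, -5, -6, -7, -2, -4, 2, 5, 4]
(after j=10) A = [0, -1, -9, 3, -5, -6, -7, -2, -4, 2, 5, 4]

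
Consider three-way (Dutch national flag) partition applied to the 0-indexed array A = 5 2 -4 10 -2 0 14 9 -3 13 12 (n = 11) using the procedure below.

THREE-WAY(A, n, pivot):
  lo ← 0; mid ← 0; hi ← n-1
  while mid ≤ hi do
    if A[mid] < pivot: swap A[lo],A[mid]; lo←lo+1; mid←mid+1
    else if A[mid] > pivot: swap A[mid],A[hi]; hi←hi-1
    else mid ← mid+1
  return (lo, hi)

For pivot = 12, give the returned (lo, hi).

(8, 8)

pivot = 12; lo=0, mid=0, hi=10
A[mid]=5<12: swap A[0],A[0]; lo=1,mid=1 → 5 2 -4 10 -2 0 14 9 -3 13 12
A[mid]=2<12: swap A[1],A[1]; lo=2,mid=2 → 5 2 -4 10 -2 0 14 9 -3 13 12
A[mid]=-4<12: swap A[2],A[2]; lo=3,mid=3 → 5 2 -4 10 -2 0 14 9 -3 13 12
A[mid]=10<12: swap A[3],A[3]; lo=4,mid=4 → 5 2 -4 10 -2 0 14 9 -3 13 12
A[mid]=-2<12: swap A[4],A[4]; lo=5,mid=5 → 5 2 -4 10 -2 0 14 9 -3 13 12
A[mid]=0<12: swap A[5],A[5]; lo=6,mid=6 → 5 2 -4 10 -2 0 14 9 -3 13 12
A[mid]=14>12: swap A[6],A[10]; hi=9 → 5 2 -4 10 -2 0 12 9 -3 13 14
A[mid]=12=12: mid=7
A[mid]=9<12: swap A[6],A[7]; lo=7,mid=8 → 5 2 -4 10 -2 0 9 12 -3 13 14
A[mid]=-3<12: swap A[7],A[8]; lo=8,mid=9 → 5 2 -4 10 -2 0 9 -3 12 13 14
A[mid]=13>12: swap A[9],A[9]; hi=8 → 5 2 -4 10 -2 0 9 -3 12 13 14
end: lo=8, hi=8; A = 5 2 -4 10 -2 0 9 -3 12 13 14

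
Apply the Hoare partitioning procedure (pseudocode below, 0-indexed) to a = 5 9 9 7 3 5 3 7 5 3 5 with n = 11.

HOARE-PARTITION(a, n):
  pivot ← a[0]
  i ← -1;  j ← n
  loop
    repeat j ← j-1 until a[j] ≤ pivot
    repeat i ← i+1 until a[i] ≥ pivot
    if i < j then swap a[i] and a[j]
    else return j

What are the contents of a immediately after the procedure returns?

5 3 5 3 3 5 7 7 9 9 5

pivot = a[0] = 5; i = -1, j = 11
j→10 (a[10]=5≤5), i→0 (a[0]=5≥5); i<j, swap → 5 9 9 7 3 5 3 7 5 3 5
j→9 (a[9]=3≤5), i→1 (a[1]=9≥5); i<j, swap → 5 3 9 7 3 5 3 7 5 9 5
j→8 (a[8]=5≤5), i→2 (a[2]=9≥5); i<j, swap → 5 3 5 7 3 5 3 7 9 9 5
j→6 (a[6]=3≤5), i→3 (a[3]=7≥5); i<j, swap → 5 3 5 3 3 5 7 7 9 9 5
j→5, i→5; i≥j, return j=5. a = 5 3 5 3 3 5 7 7 9 9 5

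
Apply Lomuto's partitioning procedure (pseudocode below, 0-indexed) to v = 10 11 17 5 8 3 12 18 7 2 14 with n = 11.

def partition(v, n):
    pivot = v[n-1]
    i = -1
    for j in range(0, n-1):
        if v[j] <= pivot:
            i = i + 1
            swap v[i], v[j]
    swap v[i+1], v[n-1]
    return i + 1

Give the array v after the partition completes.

pivot = v[10] = 14; i = -1
j=0: v[0]=10 ≤ 14 → i=0, swap v[0],v[0] (no change) → 10 11 17 5 8 3 12 18 7 2 14
j=1: v[1]=11 ≤ 14 → i=1, swap v[1],v[1] (no change) → 10 11 17 5 8 3 12 18 7 2 14
j=2: v[2]=17 > 14 → no swap
j=3: v[3]=5 ≤ 14 → i=2, swap v[2],v[3] → 10 11 5 17 8 3 12 18 7 2 14
j=4: v[4]=8 ≤ 14 → i=3, swap v[3],v[4] → 10 11 5 8 17 3 12 18 7 2 14
j=5: v[5]=3 ≤ 14 → i=4, swap v[4],v[5] → 10 11 5 8 3 17 12 18 7 2 14
j=6: v[6]=12 ≤ 14 → i=5, swap v[5],v[6] → 10 11 5 8 3 12 17 18 7 2 14
j=7: v[7]=18 > 14 → no swap
j=8: v[8]=7 ≤ 14 → i=6, swap v[6],v[8] → 10 11 5 8 3 12 7 18 17 2 14
j=9: v[9]=2 ≤ 14 → i=7, swap v[7],v[9] → 10 11 5 8 3 12 7 2 17 18 14
final swap v[8],v[10] → 10 11 5 8 3 12 7 2 14 18 17; return 8

10 11 5 8 3 12 7 2 14 18 17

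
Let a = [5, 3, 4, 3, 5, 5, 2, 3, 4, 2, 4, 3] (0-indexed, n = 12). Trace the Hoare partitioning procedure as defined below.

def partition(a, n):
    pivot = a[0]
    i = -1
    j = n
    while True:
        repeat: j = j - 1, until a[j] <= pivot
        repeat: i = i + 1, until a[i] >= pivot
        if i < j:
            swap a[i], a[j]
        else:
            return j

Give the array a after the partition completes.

pivot = a[0] = 5; i = -1, j = 12
j→11 (a[11]=3≤5), i→0 (a[0]=5≥5); i<j, swap → [3, 3, 4, 3, 5, 5, 2, 3, 4, 2, 4, 5]
j→10 (a[10]=4≤5), i→4 (a[4]=5≥5); i<j, swap → [3, 3, 4, 3, 4, 5, 2, 3, 4, 2, 5, 5]
j→9 (a[9]=2≤5), i→5 (a[5]=5≥5); i<j, swap → [3, 3, 4, 3, 4, 2, 2, 3, 4, 5, 5, 5]
j→8, i→9; i≥j, return j=8. a = [3, 3, 4, 3, 4, 2, 2, 3, 4, 5, 5, 5]

[3, 3, 4, 3, 4, 2, 2, 3, 4, 5, 5, 5]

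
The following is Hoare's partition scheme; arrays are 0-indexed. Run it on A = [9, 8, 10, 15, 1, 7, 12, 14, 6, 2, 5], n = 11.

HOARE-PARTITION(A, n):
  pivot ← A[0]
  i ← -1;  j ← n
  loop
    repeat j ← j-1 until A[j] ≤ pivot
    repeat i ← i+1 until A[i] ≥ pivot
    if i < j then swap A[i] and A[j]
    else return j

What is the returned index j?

pivot = A[0] = 9; i = -1, j = 11
j→10 (A[10]=5≤9), i→0 (A[0]=9≥9); i<j, swap → [5, 8, 10, 15, 1, 7, 12, 14, 6, 2, 9]
j→9 (A[9]=2≤9), i→2 (A[2]=10≥9); i<j, swap → [5, 8, 2, 15, 1, 7, 12, 14, 6, 10, 9]
j→8 (A[8]=6≤9), i→3 (A[3]=15≥9); i<j, swap → [5, 8, 2, 6, 1, 7, 12, 14, 15, 10, 9]
j→5, i→6; i≥j, return j=5. A = [5, 8, 2, 6, 1, 7, 12, 14, 15, 10, 9]

5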